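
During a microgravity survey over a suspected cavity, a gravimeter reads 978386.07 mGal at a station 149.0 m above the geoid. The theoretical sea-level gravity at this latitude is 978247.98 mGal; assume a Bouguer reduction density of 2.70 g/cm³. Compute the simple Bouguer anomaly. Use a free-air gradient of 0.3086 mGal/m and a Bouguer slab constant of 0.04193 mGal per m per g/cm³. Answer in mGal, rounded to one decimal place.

167.2

Free-air correction = 0.3086 × 149.0 = 45.98 mGal
Free-air anomaly = 978386.07 − 978247.98 + (45.98) = 184.07 mGal
Bouguer slab correction = 0.04193 × 2.70 × 149.0 = 16.87 mGal
Simple Bouguer anomaly = 184.07 − (16.87) = 167.20 mGal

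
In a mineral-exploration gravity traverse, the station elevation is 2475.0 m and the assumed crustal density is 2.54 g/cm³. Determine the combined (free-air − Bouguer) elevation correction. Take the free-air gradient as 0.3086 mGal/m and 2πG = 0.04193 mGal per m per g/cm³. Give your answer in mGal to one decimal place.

Combined gradient = 0.3086 − 0.04193 × 2.54 = 0.2020978 mGal/m
Combined elevation correction = 0.2020978 × 2475.0 = 500.2 mGal

500.2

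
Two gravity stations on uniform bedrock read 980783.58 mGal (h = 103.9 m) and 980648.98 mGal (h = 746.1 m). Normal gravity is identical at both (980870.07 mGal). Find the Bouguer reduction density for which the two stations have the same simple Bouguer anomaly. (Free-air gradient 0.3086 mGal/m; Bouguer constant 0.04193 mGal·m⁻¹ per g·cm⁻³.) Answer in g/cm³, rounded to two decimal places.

Δg_obs = 980648.98 − 980783.58 = -134.60 mGal over Δh = 746.1 − 103.9 = 642.2 m
Equal Bouguer anomalies ⇒ Δg_obs + (0.3086 − 0.04193ρ)·Δh = 0
0.3086 − 0.04193ρ = −Δg_obs/Δh = 0.20959
ρ = (0.3086 − 0.20959) / 0.04193 = 2.36 g/cm³

2.36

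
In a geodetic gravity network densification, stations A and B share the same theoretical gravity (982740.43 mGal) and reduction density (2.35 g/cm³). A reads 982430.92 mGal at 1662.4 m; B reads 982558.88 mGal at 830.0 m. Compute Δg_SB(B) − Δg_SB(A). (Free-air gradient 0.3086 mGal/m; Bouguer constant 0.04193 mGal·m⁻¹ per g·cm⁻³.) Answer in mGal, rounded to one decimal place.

-46.9

Δg_SB(A) = 982430.92 − 982740.43 + 0.3086×1662.4 − 0.04193×2.35×1662.4 = 39.70 mGal
Δg_SB(B) = 982558.88 − 982740.43 + 0.3086×830.0 − 0.04193×2.35×830.0 = -7.20 mGal
Difference = -7.20 − (39.70) = -46.90 mGal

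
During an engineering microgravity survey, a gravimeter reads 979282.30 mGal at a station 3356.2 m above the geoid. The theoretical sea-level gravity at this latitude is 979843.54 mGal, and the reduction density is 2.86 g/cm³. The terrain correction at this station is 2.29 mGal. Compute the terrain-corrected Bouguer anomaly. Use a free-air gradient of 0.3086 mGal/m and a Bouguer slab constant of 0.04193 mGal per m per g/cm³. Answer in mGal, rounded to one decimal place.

Free-air correction = 0.3086 × 3356.2 = 1035.72 mGal
Free-air anomaly = 979282.30 − 979843.54 + (1035.72) = 474.48 mGal
Bouguer slab correction = 0.04193 × 2.86 × 3356.2 = 402.47 mGal
Simple Bouguer anomaly = 474.48 − (402.47) = 72.01 mGal
Complete Bouguer anomaly = 72.01 + 2.29 = 74.30 mGal

74.3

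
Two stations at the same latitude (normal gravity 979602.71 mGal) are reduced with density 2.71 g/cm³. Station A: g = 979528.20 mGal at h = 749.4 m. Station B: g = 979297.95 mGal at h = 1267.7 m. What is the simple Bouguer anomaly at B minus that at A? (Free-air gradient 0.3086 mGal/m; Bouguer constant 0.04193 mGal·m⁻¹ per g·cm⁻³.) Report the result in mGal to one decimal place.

-129.2

Δg_SB(A) = 979528.20 − 979602.71 + 0.3086×749.4 − 0.04193×2.71×749.4 = 71.60 mGal
Δg_SB(B) = 979297.95 − 979602.71 + 0.3086×1267.7 − 0.04193×2.71×1267.7 = -57.60 mGal
Difference = -57.60 − (71.60) = -129.20 mGal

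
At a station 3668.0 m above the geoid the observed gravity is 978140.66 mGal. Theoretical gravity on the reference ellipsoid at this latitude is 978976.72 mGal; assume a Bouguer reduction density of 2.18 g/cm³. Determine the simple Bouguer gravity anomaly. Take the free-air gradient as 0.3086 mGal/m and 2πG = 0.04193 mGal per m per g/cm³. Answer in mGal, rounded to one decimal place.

-39.4

Free-air correction = 0.3086 × 3668.0 = 1131.94 mGal
Free-air anomaly = 978140.66 − 978976.72 + (1131.94) = 295.88 mGal
Bouguer slab correction = 0.04193 × 2.18 × 3668.0 = 335.28 mGal
Simple Bouguer anomaly = 295.88 − (335.28) = -39.40 mGal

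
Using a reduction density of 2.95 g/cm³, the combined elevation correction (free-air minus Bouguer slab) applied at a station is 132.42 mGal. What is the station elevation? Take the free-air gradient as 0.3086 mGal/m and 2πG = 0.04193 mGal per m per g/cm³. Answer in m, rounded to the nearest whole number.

716

Combined gradient = 0.3086 − 0.04193 × 2.95 = 0.1849065 mGal/m
h = 132.42 / 0.1849065 = 716.15 m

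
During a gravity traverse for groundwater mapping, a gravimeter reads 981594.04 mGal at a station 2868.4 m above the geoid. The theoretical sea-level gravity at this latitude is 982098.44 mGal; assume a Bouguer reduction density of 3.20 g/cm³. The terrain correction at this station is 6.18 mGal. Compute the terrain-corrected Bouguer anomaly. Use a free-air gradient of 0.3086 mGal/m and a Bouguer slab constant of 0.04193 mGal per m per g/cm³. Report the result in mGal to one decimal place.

2.1

Free-air correction = 0.3086 × 2868.4 = 885.19 mGal
Free-air anomaly = 981594.04 − 982098.44 + (885.19) = 380.79 mGal
Bouguer slab correction = 0.04193 × 3.20 × 2868.4 = 384.87 mGal
Simple Bouguer anomaly = 380.79 − (384.87) = -4.08 mGal
Complete Bouguer anomaly = -4.08 + 6.18 = 2.10 mGal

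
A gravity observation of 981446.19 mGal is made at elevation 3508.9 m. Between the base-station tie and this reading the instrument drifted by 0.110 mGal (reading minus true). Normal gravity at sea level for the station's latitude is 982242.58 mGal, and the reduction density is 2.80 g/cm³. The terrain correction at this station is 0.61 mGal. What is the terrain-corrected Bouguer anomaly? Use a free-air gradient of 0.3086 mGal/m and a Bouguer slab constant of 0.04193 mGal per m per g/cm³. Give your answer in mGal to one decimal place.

Drift-corrected reading = 981446.19 − (0.110) = 981446.080 mGal
Free-air correction = 0.3086 × 3508.9 = 1082.85 mGal
Free-air anomaly = 981446.080 − 982242.58 + (1082.85) = 286.350 mGal
Bouguer slab correction = 0.04193 × 2.80 × 3508.9 = 411.96 mGal
Simple Bouguer anomaly = 286.350 − (411.96) = -125.610 mGal
Complete Bouguer anomaly = -125.610 + 0.61 = -125.000 mGal

-125.0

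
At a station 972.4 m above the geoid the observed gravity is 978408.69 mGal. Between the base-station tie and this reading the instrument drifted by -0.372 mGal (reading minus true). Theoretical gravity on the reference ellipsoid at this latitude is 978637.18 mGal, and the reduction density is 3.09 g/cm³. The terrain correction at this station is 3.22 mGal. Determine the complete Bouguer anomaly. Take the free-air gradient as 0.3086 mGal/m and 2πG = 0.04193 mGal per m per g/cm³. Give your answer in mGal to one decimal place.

Drift-corrected reading = 978408.69 − (-0.372) = 978409.062 mGal
Free-air correction = 0.3086 × 972.4 = 300.08 mGal
Free-air anomaly = 978409.062 − 978637.18 + (300.08) = 71.962 mGal
Bouguer slab correction = 0.04193 × 3.09 × 972.4 = 125.99 mGal
Simple Bouguer anomaly = 71.962 − (125.99) = -54.028 mGal
Complete Bouguer anomaly = -54.028 + 3.22 = -50.808 mGal

-50.8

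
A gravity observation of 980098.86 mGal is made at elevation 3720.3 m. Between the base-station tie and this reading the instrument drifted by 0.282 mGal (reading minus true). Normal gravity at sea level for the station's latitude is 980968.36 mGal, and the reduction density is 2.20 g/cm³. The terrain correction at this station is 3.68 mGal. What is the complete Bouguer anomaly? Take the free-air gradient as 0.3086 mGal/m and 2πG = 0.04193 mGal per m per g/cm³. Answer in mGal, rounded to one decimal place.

Drift-corrected reading = 980098.86 − (0.282) = 980098.578 mGal
Free-air correction = 0.3086 × 3720.3 = 1148.08 mGal
Free-air anomaly = 980098.578 − 980968.36 + (1148.08) = 278.298 mGal
Bouguer slab correction = 0.04193 × 2.20 × 3720.3 = 343.18 mGal
Simple Bouguer anomaly = 278.298 − (343.18) = -64.882 mGal
Complete Bouguer anomaly = -64.882 + 3.68 = -61.202 mGal

-61.2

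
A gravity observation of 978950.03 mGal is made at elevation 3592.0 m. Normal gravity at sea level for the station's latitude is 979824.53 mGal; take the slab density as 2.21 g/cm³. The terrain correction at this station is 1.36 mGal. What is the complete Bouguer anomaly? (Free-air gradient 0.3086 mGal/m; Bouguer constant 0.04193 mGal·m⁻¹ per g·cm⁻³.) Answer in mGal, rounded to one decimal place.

Free-air correction = 0.3086 × 3592.0 = 1108.49 mGal
Free-air anomaly = 978950.03 − 979824.53 + (1108.49) = 233.99 mGal
Bouguer slab correction = 0.04193 × 2.21 × 3592.0 = 332.85 mGal
Simple Bouguer anomaly = 233.99 − (332.85) = -98.86 mGal
Complete Bouguer anomaly = -98.86 + 1.36 = -97.50 mGal

-97.5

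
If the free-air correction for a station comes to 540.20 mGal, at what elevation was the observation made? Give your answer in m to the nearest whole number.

1750

h = 540.20 / 0.3086 = 1750.49 m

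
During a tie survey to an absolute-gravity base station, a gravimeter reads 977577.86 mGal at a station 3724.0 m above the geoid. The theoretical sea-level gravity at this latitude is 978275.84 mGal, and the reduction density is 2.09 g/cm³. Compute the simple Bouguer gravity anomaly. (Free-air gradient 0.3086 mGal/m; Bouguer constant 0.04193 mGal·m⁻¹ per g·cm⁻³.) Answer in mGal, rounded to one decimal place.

124.9

Free-air correction = 0.3086 × 3724.0 = 1149.23 mGal
Free-air anomaly = 977577.86 − 978275.84 + (1149.23) = 451.25 mGal
Bouguer slab correction = 0.04193 × 2.09 × 3724.0 = 326.35 mGal
Simple Bouguer anomaly = 451.25 − (326.35) = 124.90 mGal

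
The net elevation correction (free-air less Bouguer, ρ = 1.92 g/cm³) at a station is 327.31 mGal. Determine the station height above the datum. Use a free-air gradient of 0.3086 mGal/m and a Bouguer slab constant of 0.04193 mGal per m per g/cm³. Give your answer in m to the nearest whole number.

Combined gradient = 0.3086 − 0.04193 × 1.92 = 0.2280944 mGal/m
h = 327.31 / 0.2280944 = 1434.98 m

1435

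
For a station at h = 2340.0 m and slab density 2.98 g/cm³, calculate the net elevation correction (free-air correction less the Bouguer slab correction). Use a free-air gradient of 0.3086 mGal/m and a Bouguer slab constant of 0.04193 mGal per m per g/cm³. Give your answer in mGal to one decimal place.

429.7

Combined gradient = 0.3086 − 0.04193 × 2.98 = 0.1836486 mGal/m
Combined elevation correction = 0.1836486 × 2340.0 = 429.7 mGal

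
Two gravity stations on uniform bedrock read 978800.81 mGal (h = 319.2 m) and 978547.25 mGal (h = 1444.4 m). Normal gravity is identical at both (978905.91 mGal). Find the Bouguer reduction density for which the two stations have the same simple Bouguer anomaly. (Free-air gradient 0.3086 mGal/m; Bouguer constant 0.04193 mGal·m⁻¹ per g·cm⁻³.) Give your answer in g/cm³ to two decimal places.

1.99

Δg_obs = 978547.25 − 978800.81 = -253.56 mGal over Δh = 1444.4 − 319.2 = 1125.2 m
Equal Bouguer anomalies ⇒ Δg_obs + (0.3086 − 0.04193ρ)·Δh = 0
0.3086 − 0.04193ρ = −Δg_obs/Δh = 0.22535
ρ = (0.3086 − 0.22535) / 0.04193 = 1.99 g/cm³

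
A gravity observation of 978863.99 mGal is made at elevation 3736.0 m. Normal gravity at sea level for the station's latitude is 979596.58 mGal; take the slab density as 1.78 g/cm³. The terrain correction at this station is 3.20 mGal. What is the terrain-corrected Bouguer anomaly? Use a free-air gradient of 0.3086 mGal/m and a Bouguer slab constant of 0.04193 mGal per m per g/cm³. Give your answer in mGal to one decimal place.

144.7

Free-air correction = 0.3086 × 3736.0 = 1152.93 mGal
Free-air anomaly = 978863.99 − 979596.58 + (1152.93) = 420.34 mGal
Bouguer slab correction = 0.04193 × 1.78 × 3736.0 = 278.84 mGal
Simple Bouguer anomaly = 420.34 − (278.84) = 141.50 mGal
Complete Bouguer anomaly = 141.50 + 3.20 = 144.70 mGal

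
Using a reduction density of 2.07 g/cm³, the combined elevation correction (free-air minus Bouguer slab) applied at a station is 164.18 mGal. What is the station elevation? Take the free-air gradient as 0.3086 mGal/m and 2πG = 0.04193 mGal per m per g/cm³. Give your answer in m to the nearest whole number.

740

Combined gradient = 0.3086 − 0.04193 × 2.07 = 0.2218049 mGal/m
h = 164.18 / 0.2218049 = 740.20 m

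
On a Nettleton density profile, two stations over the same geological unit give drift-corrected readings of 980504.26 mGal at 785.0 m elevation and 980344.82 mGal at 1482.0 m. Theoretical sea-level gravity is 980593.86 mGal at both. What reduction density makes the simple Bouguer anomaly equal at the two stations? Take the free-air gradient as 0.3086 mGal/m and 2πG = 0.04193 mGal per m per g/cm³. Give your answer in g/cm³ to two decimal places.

1.90

Δg_obs = 980344.82 − 980504.26 = -159.44 mGal over Δh = 1482.0 − 785.0 = 697.0 m
Equal Bouguer anomalies ⇒ Δg_obs + (0.3086 − 0.04193ρ)·Δh = 0
0.3086 − 0.04193ρ = −Δg_obs/Δh = 0.22875
ρ = (0.3086 − 0.22875) / 0.04193 = 1.90 g/cm³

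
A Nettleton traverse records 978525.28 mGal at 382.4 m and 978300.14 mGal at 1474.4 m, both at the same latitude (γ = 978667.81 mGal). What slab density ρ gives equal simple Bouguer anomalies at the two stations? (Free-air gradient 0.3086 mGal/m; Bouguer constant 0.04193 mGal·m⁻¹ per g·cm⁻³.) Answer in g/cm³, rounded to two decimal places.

2.44

Δg_obs = 978300.14 − 978525.28 = -225.14 mGal over Δh = 1474.4 − 382.4 = 1092.0 m
Equal Bouguer anomalies ⇒ Δg_obs + (0.3086 − 0.04193ρ)·Δh = 0
0.3086 − 0.04193ρ = −Δg_obs/Δh = 0.20617
ρ = (0.3086 − 0.20617) / 0.04193 = 2.44 g/cm³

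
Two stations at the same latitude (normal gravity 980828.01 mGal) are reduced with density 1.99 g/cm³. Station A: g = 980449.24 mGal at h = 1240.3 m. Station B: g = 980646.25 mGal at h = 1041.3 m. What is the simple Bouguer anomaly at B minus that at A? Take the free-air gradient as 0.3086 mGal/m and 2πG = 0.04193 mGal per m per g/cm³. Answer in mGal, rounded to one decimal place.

Δg_SB(A) = 980449.24 − 980828.01 + 0.3086×1240.3 − 0.04193×1.99×1240.3 = -99.50 mGal
Δg_SB(B) = 980646.25 − 980828.01 + 0.3086×1041.3 − 0.04193×1.99×1041.3 = 52.70 mGal
Difference = 52.70 − (-99.50) = 152.20 mGal

152.2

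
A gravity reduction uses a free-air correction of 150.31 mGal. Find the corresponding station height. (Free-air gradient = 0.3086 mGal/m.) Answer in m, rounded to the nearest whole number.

487

h = 150.31 / 0.3086 = 487.07 m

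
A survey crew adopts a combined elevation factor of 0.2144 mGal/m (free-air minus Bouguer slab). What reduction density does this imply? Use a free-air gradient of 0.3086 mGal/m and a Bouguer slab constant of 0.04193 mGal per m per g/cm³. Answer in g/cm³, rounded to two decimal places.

0.2144 = 0.3086 − 0.04193 × ρ
ρ = (0.3086 − 0.2144) / 0.04193 = 2.25 g/cm³

2.25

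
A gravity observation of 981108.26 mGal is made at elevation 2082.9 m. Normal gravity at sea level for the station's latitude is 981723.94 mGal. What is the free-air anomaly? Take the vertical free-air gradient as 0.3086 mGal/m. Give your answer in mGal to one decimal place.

Free-air correction = 0.3086 × 2082.9 = 642.78 mGal
Free-air anomaly = 981108.26 − 981723.94 + (642.78) = 27.10 mGal

27.1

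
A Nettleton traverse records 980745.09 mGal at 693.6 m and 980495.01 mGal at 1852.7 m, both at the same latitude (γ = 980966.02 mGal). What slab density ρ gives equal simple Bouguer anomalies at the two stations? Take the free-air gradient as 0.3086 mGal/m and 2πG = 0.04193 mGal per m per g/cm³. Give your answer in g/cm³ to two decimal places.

Δg_obs = 980495.01 − 980745.09 = -250.08 mGal over Δh = 1852.7 − 693.6 = 1159.1 m
Equal Bouguer anomalies ⇒ Δg_obs + (0.3086 − 0.04193ρ)·Δh = 0
0.3086 − 0.04193ρ = −Δg_obs/Δh = 0.21575
ρ = (0.3086 − 0.21575) / 0.04193 = 2.21 g/cm³

2.21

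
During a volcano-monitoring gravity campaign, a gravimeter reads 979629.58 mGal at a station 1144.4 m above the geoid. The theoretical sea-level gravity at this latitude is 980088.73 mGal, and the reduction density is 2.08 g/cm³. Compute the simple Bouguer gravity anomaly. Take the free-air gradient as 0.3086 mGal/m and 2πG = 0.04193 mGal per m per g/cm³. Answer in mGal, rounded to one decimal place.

Free-air correction = 0.3086 × 1144.4 = 353.16 mGal
Free-air anomaly = 979629.58 − 980088.73 + (353.16) = -105.99 mGal
Bouguer slab correction = 0.04193 × 2.08 × 1144.4 = 99.81 mGal
Simple Bouguer anomaly = -105.99 − (99.81) = -205.80 mGal

-205.8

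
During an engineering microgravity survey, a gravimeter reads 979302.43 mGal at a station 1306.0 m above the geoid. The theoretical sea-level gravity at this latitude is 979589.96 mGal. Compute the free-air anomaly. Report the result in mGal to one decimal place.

Free-air correction = 0.3086 × 1306.0 = 403.03 mGal
Free-air anomaly = 979302.43 − 979589.96 + (403.03) = 115.50 mGal

115.5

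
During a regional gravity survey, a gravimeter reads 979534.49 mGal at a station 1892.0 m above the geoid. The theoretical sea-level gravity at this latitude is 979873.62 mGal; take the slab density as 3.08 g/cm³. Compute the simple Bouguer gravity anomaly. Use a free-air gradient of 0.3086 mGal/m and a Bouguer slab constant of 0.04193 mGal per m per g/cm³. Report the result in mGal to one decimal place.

0.4

Free-air correction = 0.3086 × 1892.0 = 583.87 mGal
Free-air anomaly = 979534.49 − 979873.62 + (583.87) = 244.74 mGal
Bouguer slab correction = 0.04193 × 3.08 × 1892.0 = 244.34 mGal
Simple Bouguer anomaly = 244.74 − (244.34) = 0.40 mGal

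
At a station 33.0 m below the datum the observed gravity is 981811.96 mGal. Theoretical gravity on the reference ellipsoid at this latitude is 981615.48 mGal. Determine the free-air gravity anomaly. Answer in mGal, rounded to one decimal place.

Free-air correction = 0.3086 × -33.0 = -10.18 mGal
Free-air anomaly = 981811.96 − 981615.48 + (-10.18) = 186.30 mGal

186.3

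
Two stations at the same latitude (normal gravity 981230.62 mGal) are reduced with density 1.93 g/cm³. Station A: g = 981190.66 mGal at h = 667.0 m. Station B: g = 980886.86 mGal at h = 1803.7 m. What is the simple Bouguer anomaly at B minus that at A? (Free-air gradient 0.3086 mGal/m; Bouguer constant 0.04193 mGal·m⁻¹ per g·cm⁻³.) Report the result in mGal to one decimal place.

-45.0

Δg_SB(A) = 981190.66 − 981230.62 + 0.3086×667.0 − 0.04193×1.93×667.0 = 111.90 mGal
Δg_SB(B) = 980886.86 − 981230.62 + 0.3086×1803.7 − 0.04193×1.93×1803.7 = 66.90 mGal
Difference = 66.90 − (111.90) = -45.00 mGal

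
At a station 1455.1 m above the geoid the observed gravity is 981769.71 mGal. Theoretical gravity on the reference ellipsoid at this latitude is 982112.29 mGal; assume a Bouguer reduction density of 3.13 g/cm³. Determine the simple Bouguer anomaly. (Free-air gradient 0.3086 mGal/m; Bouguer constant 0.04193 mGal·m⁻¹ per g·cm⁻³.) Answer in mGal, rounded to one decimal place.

Free-air correction = 0.3086 × 1455.1 = 449.04 mGal
Free-air anomaly = 981769.71 − 982112.29 + (449.04) = 106.46 mGal
Bouguer slab correction = 0.04193 × 3.13 × 1455.1 = 190.97 mGal
Simple Bouguer anomaly = 106.46 − (190.97) = -84.51 mGal

-84.5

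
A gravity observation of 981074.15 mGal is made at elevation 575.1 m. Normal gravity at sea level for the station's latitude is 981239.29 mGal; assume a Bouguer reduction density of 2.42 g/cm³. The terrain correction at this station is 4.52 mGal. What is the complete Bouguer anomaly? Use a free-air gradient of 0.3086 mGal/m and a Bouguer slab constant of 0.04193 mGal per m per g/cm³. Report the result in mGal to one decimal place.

-41.5

Free-air correction = 0.3086 × 575.1 = 177.48 mGal
Free-air anomaly = 981074.15 − 981239.29 + (177.48) = 12.34 mGal
Bouguer slab correction = 0.04193 × 2.42 × 575.1 = 58.36 mGal
Simple Bouguer anomaly = 12.34 − (58.36) = -46.02 mGal
Complete Bouguer anomaly = -46.02 + 4.52 = -41.50 mGal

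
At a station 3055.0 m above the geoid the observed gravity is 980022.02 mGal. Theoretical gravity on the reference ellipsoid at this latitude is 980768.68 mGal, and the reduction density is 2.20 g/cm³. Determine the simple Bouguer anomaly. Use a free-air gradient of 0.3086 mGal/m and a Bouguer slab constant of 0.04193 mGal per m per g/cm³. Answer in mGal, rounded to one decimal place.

-85.7

Free-air correction = 0.3086 × 3055.0 = 942.77 mGal
Free-air anomaly = 980022.02 − 980768.68 + (942.77) = 196.11 mGal
Bouguer slab correction = 0.04193 × 2.20 × 3055.0 = 281.81 mGal
Simple Bouguer anomaly = 196.11 − (281.81) = -85.70 mGal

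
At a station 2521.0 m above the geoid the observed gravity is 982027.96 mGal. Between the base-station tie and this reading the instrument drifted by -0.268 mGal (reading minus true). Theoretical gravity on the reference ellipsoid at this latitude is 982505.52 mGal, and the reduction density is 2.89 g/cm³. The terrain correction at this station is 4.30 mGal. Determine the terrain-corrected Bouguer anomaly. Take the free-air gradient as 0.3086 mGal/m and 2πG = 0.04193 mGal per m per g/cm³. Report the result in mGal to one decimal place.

-0.5

Drift-corrected reading = 982027.96 − (-0.268) = 982028.228 mGal
Free-air correction = 0.3086 × 2521.0 = 777.98 mGal
Free-air anomaly = 982028.228 − 982505.52 + (777.98) = 300.688 mGal
Bouguer slab correction = 0.04193 × 2.89 × 2521.0 = 305.49 mGal
Simple Bouguer anomaly = 300.688 − (305.49) = -4.802 mGal
Complete Bouguer anomaly = -4.802 + 4.30 = -0.502 mGal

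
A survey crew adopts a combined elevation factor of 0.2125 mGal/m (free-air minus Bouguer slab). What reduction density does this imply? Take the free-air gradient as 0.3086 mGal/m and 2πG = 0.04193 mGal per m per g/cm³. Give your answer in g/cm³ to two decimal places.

0.2125 = 0.3086 − 0.04193 × ρ
ρ = (0.3086 − 0.2125) / 0.04193 = 2.29 g/cm³

2.29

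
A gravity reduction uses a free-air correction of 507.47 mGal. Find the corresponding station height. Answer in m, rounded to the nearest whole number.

1644

h = 507.47 / 0.3086 = 1644.43 m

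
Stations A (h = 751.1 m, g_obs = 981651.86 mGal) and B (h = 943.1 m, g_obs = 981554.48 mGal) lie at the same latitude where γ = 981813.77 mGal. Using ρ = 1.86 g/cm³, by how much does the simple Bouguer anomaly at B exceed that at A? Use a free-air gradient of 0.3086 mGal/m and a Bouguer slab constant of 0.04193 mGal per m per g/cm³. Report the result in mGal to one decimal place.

Δg_SB(A) = 981651.86 − 981813.77 + 0.3086×751.1 − 0.04193×1.86×751.1 = 11.30 mGal
Δg_SB(B) = 981554.48 − 981813.77 + 0.3086×943.1 − 0.04193×1.86×943.1 = -41.80 mGal
Difference = -41.80 − (11.30) = -53.10 mGal

-53.1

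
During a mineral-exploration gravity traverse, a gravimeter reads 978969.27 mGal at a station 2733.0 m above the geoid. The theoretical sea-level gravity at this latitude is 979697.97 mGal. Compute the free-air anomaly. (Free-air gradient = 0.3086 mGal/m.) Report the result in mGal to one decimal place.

114.7

Free-air correction = 0.3086 × 2733.0 = 843.40 mGal
Free-air anomaly = 978969.27 − 979697.97 + (843.40) = 114.70 mGal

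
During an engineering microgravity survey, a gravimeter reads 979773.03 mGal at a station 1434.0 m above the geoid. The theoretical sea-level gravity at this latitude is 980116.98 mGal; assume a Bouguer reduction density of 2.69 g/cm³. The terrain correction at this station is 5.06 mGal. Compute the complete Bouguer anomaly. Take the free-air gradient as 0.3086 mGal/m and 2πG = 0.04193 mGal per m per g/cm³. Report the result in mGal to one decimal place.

Free-air correction = 0.3086 × 1434.0 = 442.53 mGal
Free-air anomaly = 979773.03 − 980116.98 + (442.53) = 98.58 mGal
Bouguer slab correction = 0.04193 × 2.69 × 1434.0 = 161.74 mGal
Simple Bouguer anomaly = 98.58 − (161.74) = -63.16 mGal
Complete Bouguer anomaly = -63.16 + 5.06 = -58.10 mGal

-58.1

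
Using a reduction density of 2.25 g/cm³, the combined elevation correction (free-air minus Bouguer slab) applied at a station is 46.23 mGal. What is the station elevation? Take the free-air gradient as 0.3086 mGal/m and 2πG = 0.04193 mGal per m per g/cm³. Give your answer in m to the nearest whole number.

216

Combined gradient = 0.3086 − 0.04193 × 2.25 = 0.2142575 mGal/m
h = 46.23 / 0.2142575 = 215.77 m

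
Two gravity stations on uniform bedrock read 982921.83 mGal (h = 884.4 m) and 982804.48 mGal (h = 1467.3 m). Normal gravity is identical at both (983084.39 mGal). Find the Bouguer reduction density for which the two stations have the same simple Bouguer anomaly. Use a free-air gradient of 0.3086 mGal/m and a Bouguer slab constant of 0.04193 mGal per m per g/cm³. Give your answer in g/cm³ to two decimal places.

2.56

Δg_obs = 982804.48 − 982921.83 = -117.35 mGal over Δh = 1467.3 − 884.4 = 582.9 m
Equal Bouguer anomalies ⇒ Δg_obs + (0.3086 − 0.04193ρ)·Δh = 0
0.3086 − 0.04193ρ = −Δg_obs/Δh = 0.20132
ρ = (0.3086 − 0.20132) / 0.04193 = 2.56 g/cm³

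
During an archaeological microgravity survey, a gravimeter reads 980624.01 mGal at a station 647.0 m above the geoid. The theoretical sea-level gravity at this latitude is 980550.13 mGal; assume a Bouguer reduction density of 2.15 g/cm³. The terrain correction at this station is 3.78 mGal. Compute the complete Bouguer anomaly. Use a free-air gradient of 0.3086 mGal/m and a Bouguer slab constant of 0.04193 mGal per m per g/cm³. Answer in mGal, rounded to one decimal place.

Free-air correction = 0.3086 × 647.0 = 199.66 mGal
Free-air anomaly = 980624.01 − 980550.13 + (199.66) = 273.54 mGal
Bouguer slab correction = 0.04193 × 2.15 × 647.0 = 58.33 mGal
Simple Bouguer anomaly = 273.54 − (58.33) = 215.21 mGal
Complete Bouguer anomaly = 215.21 + 3.78 = 218.99 mGal

219.0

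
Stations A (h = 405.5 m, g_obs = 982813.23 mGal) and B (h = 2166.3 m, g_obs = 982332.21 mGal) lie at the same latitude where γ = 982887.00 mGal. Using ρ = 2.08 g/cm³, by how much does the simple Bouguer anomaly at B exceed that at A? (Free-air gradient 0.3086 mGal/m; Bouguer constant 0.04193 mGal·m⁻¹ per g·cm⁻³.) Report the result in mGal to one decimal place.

-91.2

Δg_SB(A) = 982813.23 − 982887.00 + 0.3086×405.5 − 0.04193×2.08×405.5 = 16.00 mGal
Δg_SB(B) = 982332.21 − 982887.00 + 0.3086×2166.3 − 0.04193×2.08×2166.3 = -75.20 mGal
Difference = -75.20 − (16.00) = -91.20 mGal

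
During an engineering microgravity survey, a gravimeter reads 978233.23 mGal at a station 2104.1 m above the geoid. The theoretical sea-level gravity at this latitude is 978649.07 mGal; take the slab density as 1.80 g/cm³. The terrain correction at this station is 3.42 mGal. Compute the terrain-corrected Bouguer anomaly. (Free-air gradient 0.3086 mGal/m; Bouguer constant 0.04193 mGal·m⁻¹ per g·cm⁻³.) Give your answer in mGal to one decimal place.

Free-air correction = 0.3086 × 2104.1 = 649.33 mGal
Free-air anomaly = 978233.23 − 978649.07 + (649.33) = 233.49 mGal
Bouguer slab correction = 0.04193 × 1.80 × 2104.1 = 158.80 mGal
Simple Bouguer anomaly = 233.49 − (158.80) = 74.69 mGal
Complete Bouguer anomaly = 74.69 + 3.42 = 78.11 mGal

78.1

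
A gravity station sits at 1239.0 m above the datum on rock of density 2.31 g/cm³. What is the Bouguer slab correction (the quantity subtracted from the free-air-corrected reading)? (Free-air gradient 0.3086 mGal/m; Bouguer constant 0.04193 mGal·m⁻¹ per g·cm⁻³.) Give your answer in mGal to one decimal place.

120.0

Bouguer slab correction = 0.04193 × 2.31 × 1239.0 = 120.0 mGal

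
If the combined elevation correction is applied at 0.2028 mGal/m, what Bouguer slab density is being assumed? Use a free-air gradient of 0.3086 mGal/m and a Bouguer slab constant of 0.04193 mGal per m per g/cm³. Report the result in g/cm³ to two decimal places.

0.2028 = 0.3086 − 0.04193 × ρ
ρ = (0.3086 − 0.2028) / 0.04193 = 2.52 g/cm³

2.52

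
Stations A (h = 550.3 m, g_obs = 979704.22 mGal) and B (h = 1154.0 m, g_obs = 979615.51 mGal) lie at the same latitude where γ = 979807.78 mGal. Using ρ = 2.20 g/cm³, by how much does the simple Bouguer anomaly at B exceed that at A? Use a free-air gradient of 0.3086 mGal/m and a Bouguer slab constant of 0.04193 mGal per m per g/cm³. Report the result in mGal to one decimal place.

Δg_SB(A) = 979704.22 − 979807.78 + 0.3086×550.3 − 0.04193×2.20×550.3 = 15.50 mGal
Δg_SB(B) = 979615.51 − 979807.78 + 0.3086×1154.0 − 0.04193×2.20×1154.0 = 57.40 mGal
Difference = 57.40 − (15.50) = 41.90 mGal

41.9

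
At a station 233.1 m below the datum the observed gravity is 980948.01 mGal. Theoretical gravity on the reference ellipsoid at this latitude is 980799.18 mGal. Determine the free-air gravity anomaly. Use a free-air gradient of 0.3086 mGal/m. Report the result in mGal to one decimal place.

Free-air correction = 0.3086 × -233.1 = -71.93 mGal
Free-air anomaly = 980948.01 − 980799.18 + (-71.93) = 76.90 mGal

76.9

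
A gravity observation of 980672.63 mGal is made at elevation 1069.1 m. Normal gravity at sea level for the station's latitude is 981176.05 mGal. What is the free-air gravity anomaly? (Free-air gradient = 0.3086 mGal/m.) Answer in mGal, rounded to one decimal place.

-173.5

Free-air correction = 0.3086 × 1069.1 = 329.92 mGal
Free-air anomaly = 980672.63 − 981176.05 + (329.92) = -173.50 mGal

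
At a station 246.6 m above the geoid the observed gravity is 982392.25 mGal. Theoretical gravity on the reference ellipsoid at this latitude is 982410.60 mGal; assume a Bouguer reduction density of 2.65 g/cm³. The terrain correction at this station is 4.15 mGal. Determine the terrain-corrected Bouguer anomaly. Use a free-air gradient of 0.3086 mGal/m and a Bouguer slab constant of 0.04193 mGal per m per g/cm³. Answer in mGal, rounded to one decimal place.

34.5

Free-air correction = 0.3086 × 246.6 = 76.10 mGal
Free-air anomaly = 982392.25 − 982410.60 + (76.10) = 57.75 mGal
Bouguer slab correction = 0.04193 × 2.65 × 246.6 = 27.40 mGal
Simple Bouguer anomaly = 57.75 − (27.40) = 30.35 mGal
Complete Bouguer anomaly = 30.35 + 4.15 = 34.50 mGal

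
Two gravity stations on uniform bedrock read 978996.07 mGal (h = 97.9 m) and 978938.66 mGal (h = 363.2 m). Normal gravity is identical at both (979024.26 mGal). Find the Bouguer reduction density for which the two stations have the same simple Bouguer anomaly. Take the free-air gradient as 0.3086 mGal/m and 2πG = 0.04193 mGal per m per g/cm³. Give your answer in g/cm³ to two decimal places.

Δg_obs = 978938.66 − 978996.07 = -57.41 mGal over Δh = 363.2 − 97.9 = 265.3 m
Equal Bouguer anomalies ⇒ Δg_obs + (0.3086 − 0.04193ρ)·Δh = 0
0.3086 − 0.04193ρ = −Δg_obs/Δh = 0.21640
ρ = (0.3086 − 0.21640) / 0.04193 = 2.20 g/cm³

2.20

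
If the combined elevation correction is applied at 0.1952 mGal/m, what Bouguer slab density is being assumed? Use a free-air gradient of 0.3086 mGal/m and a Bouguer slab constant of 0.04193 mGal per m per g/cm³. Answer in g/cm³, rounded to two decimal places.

0.1952 = 0.3086 − 0.04193 × ρ
ρ = (0.3086 − 0.1952) / 0.04193 = 2.70 g/cm³

2.70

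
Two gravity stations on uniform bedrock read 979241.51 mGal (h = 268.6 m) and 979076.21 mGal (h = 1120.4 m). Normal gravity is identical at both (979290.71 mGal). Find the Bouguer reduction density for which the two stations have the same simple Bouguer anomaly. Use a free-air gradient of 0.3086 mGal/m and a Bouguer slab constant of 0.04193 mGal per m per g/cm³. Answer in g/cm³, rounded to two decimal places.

Δg_obs = 979076.21 − 979241.51 = -165.30 mGal over Δh = 1120.4 − 268.6 = 851.8 m
Equal Bouguer anomalies ⇒ Δg_obs + (0.3086 − 0.04193ρ)·Δh = 0
0.3086 − 0.04193ρ = −Δg_obs/Δh = 0.19406
ρ = (0.3086 − 0.19406) / 0.04193 = 2.73 g/cm³

2.73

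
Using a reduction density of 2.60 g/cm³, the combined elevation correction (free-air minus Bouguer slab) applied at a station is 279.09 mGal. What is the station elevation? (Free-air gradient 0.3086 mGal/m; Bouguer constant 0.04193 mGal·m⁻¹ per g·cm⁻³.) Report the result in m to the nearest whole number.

Combined gradient = 0.3086 − 0.04193 × 2.60 = 0.1995820 mGal/m
h = 279.09 / 0.1995820 = 1398.37 m

1398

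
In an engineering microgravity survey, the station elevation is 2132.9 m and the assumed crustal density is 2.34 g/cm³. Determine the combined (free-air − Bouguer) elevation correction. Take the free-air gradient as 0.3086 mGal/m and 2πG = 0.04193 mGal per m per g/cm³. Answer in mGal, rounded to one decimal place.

448.9

Combined gradient = 0.3086 − 0.04193 × 2.34 = 0.2104838 mGal/m
Combined elevation correction = 0.2104838 × 2132.9 = 448.9 mGal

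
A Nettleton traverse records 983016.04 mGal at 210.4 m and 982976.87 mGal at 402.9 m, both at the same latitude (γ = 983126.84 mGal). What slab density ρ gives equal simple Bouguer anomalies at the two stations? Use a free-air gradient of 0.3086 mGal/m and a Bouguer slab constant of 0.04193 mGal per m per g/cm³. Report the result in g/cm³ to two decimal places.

2.51

Δg_obs = 982976.87 − 983016.04 = -39.17 mGal over Δh = 402.9 − 210.4 = 192.5 m
Equal Bouguer anomalies ⇒ Δg_obs + (0.3086 − 0.04193ρ)·Δh = 0
0.3086 − 0.04193ρ = −Δg_obs/Δh = 0.20348
ρ = (0.3086 − 0.20348) / 0.04193 = 2.51 g/cm³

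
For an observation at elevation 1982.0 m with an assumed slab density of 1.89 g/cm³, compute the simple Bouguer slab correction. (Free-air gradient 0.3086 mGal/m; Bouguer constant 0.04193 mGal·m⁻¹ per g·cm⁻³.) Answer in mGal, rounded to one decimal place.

Bouguer slab correction = 0.04193 × 1.89 × 1982.0 = 157.1 mGal

157.1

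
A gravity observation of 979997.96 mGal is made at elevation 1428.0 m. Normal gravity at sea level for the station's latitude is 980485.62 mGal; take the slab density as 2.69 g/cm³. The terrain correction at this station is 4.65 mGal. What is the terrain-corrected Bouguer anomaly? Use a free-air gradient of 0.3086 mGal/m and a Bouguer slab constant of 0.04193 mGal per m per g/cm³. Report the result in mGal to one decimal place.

-203.4

Free-air correction = 0.3086 × 1428.0 = 440.68 mGal
Free-air anomaly = 979997.96 − 980485.62 + (440.68) = -46.98 mGal
Bouguer slab correction = 0.04193 × 2.69 × 1428.0 = 161.07 mGal
Simple Bouguer anomaly = -46.98 − (161.07) = -208.05 mGal
Complete Bouguer anomaly = -208.05 + 4.65 = -203.40 mGal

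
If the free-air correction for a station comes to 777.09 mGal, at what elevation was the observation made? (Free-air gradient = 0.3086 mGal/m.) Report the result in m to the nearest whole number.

2518

h = 777.09 / 0.3086 = 2518.11 m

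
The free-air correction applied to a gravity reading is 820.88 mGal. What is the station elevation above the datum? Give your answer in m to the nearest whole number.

h = 820.88 / 0.3086 = 2660.01 m

2660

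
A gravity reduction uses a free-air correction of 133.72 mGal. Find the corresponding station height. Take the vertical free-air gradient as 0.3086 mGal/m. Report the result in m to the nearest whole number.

h = 133.72 / 0.3086 = 433.31 m

433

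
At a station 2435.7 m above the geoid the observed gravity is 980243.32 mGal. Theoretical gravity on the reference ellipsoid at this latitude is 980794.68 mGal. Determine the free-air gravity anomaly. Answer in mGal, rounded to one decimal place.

200.3

Free-air correction = 0.3086 × 2435.7 = 751.66 mGal
Free-air anomaly = 980243.32 − 980794.68 + (751.66) = 200.30 mGal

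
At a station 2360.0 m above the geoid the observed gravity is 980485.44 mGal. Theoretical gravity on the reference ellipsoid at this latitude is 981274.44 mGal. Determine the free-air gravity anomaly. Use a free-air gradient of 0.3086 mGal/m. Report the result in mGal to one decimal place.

-60.7

Free-air correction = 0.3086 × 2360.0 = 728.30 mGal
Free-air anomaly = 980485.44 − 981274.44 + (728.30) = -60.70 mGal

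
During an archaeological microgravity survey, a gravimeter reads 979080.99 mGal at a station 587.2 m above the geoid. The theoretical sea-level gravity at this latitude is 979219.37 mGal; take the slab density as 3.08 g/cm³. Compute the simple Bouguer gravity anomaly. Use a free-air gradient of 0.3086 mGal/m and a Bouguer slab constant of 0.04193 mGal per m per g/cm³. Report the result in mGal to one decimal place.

-33.0

Free-air correction = 0.3086 × 587.2 = 181.21 mGal
Free-air anomaly = 979080.99 − 979219.37 + (181.21) = 42.83 mGal
Bouguer slab correction = 0.04193 × 3.08 × 587.2 = 75.83 mGal
Simple Bouguer anomaly = 42.83 − (75.83) = -33.00 mGal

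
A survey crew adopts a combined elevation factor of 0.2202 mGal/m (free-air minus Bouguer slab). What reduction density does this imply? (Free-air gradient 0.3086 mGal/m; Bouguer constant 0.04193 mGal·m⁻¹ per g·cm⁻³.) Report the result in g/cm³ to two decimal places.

2.11

0.2202 = 0.3086 − 0.04193 × ρ
ρ = (0.3086 − 0.2202) / 0.04193 = 2.11 g/cm³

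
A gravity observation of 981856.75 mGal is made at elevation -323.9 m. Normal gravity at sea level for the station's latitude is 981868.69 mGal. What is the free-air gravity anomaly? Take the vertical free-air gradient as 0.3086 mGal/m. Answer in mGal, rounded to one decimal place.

Free-air correction = 0.3086 × -323.9 = -99.96 mGal
Free-air anomaly = 981856.75 − 981868.69 + (-99.96) = -111.90 mGal

-111.9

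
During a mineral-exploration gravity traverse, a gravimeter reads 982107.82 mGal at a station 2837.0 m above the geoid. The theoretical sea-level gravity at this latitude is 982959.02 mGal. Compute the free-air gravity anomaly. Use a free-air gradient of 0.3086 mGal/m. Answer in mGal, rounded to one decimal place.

Free-air correction = 0.3086 × 2837.0 = 875.50 mGal
Free-air anomaly = 982107.82 − 982959.02 + (875.50) = 24.30 mGal

24.3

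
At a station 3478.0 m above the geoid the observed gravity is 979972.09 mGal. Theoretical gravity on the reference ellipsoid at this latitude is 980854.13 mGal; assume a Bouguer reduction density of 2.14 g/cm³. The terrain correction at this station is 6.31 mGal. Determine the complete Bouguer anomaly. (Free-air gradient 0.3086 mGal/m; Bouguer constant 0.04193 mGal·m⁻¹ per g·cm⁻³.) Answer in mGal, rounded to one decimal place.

Free-air correction = 0.3086 × 3478.0 = 1073.31 mGal
Free-air anomaly = 979972.09 − 980854.13 + (1073.31) = 191.27 mGal
Bouguer slab correction = 0.04193 × 2.14 × 3478.0 = 312.08 mGal
Simple Bouguer anomaly = 191.27 − (312.08) = -120.81 mGal
Complete Bouguer anomaly = -120.81 + 6.31 = -114.50 mGal

-114.5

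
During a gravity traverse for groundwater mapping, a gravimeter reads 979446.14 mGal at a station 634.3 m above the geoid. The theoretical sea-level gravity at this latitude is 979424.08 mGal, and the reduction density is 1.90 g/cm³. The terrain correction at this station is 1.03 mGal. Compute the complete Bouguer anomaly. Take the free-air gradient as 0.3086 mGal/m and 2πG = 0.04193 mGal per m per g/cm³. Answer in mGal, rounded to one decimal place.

168.3

Free-air correction = 0.3086 × 634.3 = 195.74 mGal
Free-air anomaly = 979446.14 − 979424.08 + (195.74) = 217.80 mGal
Bouguer slab correction = 0.04193 × 1.90 × 634.3 = 50.53 mGal
Simple Bouguer anomaly = 217.80 − (50.53) = 167.27 mGal
Complete Bouguer anomaly = 167.27 + 1.03 = 168.30 mGal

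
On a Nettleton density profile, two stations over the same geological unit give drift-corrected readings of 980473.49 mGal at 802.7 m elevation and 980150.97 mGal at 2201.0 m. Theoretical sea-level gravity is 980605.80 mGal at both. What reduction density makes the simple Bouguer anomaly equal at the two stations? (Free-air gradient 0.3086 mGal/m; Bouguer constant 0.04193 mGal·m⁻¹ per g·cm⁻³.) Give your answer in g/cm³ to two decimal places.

1.86

Δg_obs = 980150.97 − 980473.49 = -322.52 mGal over Δh = 2201.0 − 802.7 = 1398.3 m
Equal Bouguer anomalies ⇒ Δg_obs + (0.3086 − 0.04193ρ)·Δh = 0
0.3086 − 0.04193ρ = −Δg_obs/Δh = 0.23065
ρ = (0.3086 − 0.23065) / 0.04193 = 1.86 g/cm³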